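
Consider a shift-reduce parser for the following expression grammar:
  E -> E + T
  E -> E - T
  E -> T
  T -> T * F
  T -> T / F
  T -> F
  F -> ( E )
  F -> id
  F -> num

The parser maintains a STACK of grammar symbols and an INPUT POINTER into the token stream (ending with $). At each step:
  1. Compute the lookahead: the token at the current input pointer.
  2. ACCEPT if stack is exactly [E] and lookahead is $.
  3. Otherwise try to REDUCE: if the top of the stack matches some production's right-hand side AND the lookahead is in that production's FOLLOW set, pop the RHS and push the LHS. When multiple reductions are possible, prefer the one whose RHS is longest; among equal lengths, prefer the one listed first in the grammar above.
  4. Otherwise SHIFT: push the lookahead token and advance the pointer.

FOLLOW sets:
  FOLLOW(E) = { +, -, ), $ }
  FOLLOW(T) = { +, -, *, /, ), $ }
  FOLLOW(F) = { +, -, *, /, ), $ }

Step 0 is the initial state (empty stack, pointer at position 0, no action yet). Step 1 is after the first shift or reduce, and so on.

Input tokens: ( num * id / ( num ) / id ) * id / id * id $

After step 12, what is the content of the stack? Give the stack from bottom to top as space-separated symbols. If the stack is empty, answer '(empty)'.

Step 1: shift (. Stack=[(] ptr=1 lookahead=num remaining=[num * id / ( num ) / id ) * id / id * id $]
Step 2: shift num. Stack=[( num] ptr=2 lookahead=* remaining=[* id / ( num ) / id ) * id / id * id $]
Step 3: reduce F->num. Stack=[( F] ptr=2 lookahead=* remaining=[* id / ( num ) / id ) * id / id * id $]
Step 4: reduce T->F. Stack=[( T] ptr=2 lookahead=* remaining=[* id / ( num ) / id ) * id / id * id $]
Step 5: shift *. Stack=[( T *] ptr=3 lookahead=id remaining=[id / ( num ) / id ) * id / id * id $]
Step 6: shift id. Stack=[( T * id] ptr=4 lookahead=/ remaining=[/ ( num ) / id ) * id / id * id $]
Step 7: reduce F->id. Stack=[( T * F] ptr=4 lookahead=/ remaining=[/ ( num ) / id ) * id / id * id $]
Step 8: reduce T->T * F. Stack=[( T] ptr=4 lookahead=/ remaining=[/ ( num ) / id ) * id / id * id $]
Step 9: shift /. Stack=[( T /] ptr=5 lookahead=( remaining=[( num ) / id ) * id / id * id $]
Step 10: shift (. Stack=[( T / (] ptr=6 lookahead=num remaining=[num ) / id ) * id / id * id $]
Step 11: shift num. Stack=[( T / ( num] ptr=7 lookahead=) remaining=[) / id ) * id / id * id $]
Step 12: reduce F->num. Stack=[( T / ( F] ptr=7 lookahead=) remaining=[) / id ) * id / id * id $]

Answer: ( T / ( F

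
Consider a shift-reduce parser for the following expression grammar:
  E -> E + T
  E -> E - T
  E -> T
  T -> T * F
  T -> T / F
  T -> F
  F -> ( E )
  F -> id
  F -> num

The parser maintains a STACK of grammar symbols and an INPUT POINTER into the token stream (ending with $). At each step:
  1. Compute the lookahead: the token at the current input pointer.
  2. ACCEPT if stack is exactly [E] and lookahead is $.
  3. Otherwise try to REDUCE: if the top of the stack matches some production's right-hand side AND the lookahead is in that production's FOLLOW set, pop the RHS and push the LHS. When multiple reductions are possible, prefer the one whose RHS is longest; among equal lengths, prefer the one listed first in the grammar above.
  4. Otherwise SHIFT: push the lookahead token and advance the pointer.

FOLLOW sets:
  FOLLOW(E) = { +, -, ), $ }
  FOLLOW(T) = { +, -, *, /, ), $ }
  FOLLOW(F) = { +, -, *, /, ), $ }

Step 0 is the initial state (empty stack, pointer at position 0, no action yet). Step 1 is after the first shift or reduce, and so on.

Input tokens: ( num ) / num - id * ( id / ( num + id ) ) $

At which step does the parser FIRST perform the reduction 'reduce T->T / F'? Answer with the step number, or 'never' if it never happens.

Step 1: shift (. Stack=[(] ptr=1 lookahead=num remaining=[num ) / num - id * ( id / ( num + id ) ) $]
Step 2: shift num. Stack=[( num] ptr=2 lookahead=) remaining=[) / num - id * ( id / ( num + id ) ) $]
Step 3: reduce F->num. Stack=[( F] ptr=2 lookahead=) remaining=[) / num - id * ( id / ( num + id ) ) $]
Step 4: reduce T->F. Stack=[( T] ptr=2 lookahead=) remaining=[) / num - id * ( id / ( num + id ) ) $]
Step 5: reduce E->T. Stack=[( E] ptr=2 lookahead=) remaining=[) / num - id * ( id / ( num + id ) ) $]
Step 6: shift ). Stack=[( E )] ptr=3 lookahead=/ remaining=[/ num - id * ( id / ( num + id ) ) $]
Step 7: reduce F->( E ). Stack=[F] ptr=3 lookahead=/ remaining=[/ num - id * ( id / ( num + id ) ) $]
Step 8: reduce T->F. Stack=[T] ptr=3 lookahead=/ remaining=[/ num - id * ( id / ( num + id ) ) $]
Step 9: shift /. Stack=[T /] ptr=4 lookahead=num remaining=[num - id * ( id / ( num + id ) ) $]
Step 10: shift num. Stack=[T / num] ptr=5 lookahead=- remaining=[- id * ( id / ( num + id ) ) $]
Step 11: reduce F->num. Stack=[T / F] ptr=5 lookahead=- remaining=[- id * ( id / ( num + id ) ) $]
Step 12: reduce T->T / F. Stack=[T] ptr=5 lookahead=- remaining=[- id * ( id / ( num + id ) ) $]

Answer: 12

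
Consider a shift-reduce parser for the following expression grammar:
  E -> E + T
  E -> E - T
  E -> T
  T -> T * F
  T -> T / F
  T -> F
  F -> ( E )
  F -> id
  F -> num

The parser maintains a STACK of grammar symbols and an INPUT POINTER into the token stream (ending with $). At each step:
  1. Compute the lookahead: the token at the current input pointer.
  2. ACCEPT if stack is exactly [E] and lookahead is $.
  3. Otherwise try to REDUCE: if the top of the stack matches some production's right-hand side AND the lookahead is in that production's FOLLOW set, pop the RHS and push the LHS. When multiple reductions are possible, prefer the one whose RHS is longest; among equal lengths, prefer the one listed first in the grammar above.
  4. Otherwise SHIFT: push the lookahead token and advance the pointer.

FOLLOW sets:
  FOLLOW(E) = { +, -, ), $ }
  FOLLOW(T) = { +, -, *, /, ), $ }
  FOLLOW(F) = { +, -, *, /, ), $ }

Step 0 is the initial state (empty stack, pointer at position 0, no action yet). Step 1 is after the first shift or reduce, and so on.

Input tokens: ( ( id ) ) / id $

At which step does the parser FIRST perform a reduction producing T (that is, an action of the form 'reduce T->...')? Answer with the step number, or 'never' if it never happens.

Step 1: shift (. Stack=[(] ptr=1 lookahead=( remaining=[( id ) ) / id $]
Step 2: shift (. Stack=[( (] ptr=2 lookahead=id remaining=[id ) ) / id $]
Step 3: shift id. Stack=[( ( id] ptr=3 lookahead=) remaining=[) ) / id $]
Step 4: reduce F->id. Stack=[( ( F] ptr=3 lookahead=) remaining=[) ) / id $]
Step 5: reduce T->F. Stack=[( ( T] ptr=3 lookahead=) remaining=[) ) / id $]

Answer: 5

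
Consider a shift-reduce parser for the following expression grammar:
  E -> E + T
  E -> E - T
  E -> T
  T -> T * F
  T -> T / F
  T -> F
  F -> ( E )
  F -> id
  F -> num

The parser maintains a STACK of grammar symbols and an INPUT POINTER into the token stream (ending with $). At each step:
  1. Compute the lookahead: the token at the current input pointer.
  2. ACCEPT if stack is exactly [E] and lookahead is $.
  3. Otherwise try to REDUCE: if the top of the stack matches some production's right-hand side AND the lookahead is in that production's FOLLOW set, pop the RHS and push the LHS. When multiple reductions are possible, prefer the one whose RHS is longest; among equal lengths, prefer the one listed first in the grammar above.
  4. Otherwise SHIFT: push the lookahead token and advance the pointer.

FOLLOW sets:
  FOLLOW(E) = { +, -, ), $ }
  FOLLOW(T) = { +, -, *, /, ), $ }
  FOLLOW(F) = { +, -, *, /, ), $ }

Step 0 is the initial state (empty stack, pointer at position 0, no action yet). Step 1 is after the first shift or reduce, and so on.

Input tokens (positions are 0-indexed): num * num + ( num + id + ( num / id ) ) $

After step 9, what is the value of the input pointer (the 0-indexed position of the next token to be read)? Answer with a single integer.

Answer: 4

Derivation:
Step 1: shift num. Stack=[num] ptr=1 lookahead=* remaining=[* num + ( num + id + ( num / id ) ) $]
Step 2: reduce F->num. Stack=[F] ptr=1 lookahead=* remaining=[* num + ( num + id + ( num / id ) ) $]
Step 3: reduce T->F. Stack=[T] ptr=1 lookahead=* remaining=[* num + ( num + id + ( num / id ) ) $]
Step 4: shift *. Stack=[T *] ptr=2 lookahead=num remaining=[num + ( num + id + ( num / id ) ) $]
Step 5: shift num. Stack=[T * num] ptr=3 lookahead=+ remaining=[+ ( num + id + ( num / id ) ) $]
Step 6: reduce F->num. Stack=[T * F] ptr=3 lookahead=+ remaining=[+ ( num + id + ( num / id ) ) $]
Step 7: reduce T->T * F. Stack=[T] ptr=3 lookahead=+ remaining=[+ ( num + id + ( num / id ) ) $]
Step 8: reduce E->T. Stack=[E] ptr=3 lookahead=+ remaining=[+ ( num + id + ( num / id ) ) $]
Step 9: shift +. Stack=[E +] ptr=4 lookahead=( remaining=[( num + id + ( num / id ) ) $]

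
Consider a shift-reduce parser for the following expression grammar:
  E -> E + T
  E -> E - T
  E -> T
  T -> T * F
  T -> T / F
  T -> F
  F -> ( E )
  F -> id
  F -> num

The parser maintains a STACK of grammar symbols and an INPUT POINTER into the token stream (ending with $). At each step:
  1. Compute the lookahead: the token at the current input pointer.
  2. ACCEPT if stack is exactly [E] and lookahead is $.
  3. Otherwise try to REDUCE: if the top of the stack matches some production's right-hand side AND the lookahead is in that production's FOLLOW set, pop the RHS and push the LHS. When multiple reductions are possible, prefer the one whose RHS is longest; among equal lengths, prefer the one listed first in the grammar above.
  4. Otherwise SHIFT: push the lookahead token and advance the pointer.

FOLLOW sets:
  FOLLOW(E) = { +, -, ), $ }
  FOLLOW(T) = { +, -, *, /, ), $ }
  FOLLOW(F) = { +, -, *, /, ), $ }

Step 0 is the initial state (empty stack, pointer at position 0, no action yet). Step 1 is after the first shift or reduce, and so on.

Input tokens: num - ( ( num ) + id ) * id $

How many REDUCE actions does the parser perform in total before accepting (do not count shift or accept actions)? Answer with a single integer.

Step 1: shift num. Stack=[num] ptr=1 lookahead=- remaining=[- ( ( num ) + id ) * id $]
Step 2: reduce F->num. Stack=[F] ptr=1 lookahead=- remaining=[- ( ( num ) + id ) * id $]
Step 3: reduce T->F. Stack=[T] ptr=1 lookahead=- remaining=[- ( ( num ) + id ) * id $]
Step 4: reduce E->T. Stack=[E] ptr=1 lookahead=- remaining=[- ( ( num ) + id ) * id $]
Step 5: shift -. Stack=[E -] ptr=2 lookahead=( remaining=[( ( num ) + id ) * id $]
Step 6: shift (. Stack=[E - (] ptr=3 lookahead=( remaining=[( num ) + id ) * id $]
Step 7: shift (. Stack=[E - ( (] ptr=4 lookahead=num remaining=[num ) + id ) * id $]
Step 8: shift num. Stack=[E - ( ( num] ptr=5 lookahead=) remaining=[) + id ) * id $]
Step 9: reduce F->num. Stack=[E - ( ( F] ptr=5 lookahead=) remaining=[) + id ) * id $]
Step 10: reduce T->F. Stack=[E - ( ( T] ptr=5 lookahead=) remaining=[) + id ) * id $]
Step 11: reduce E->T. Stack=[E - ( ( E] ptr=5 lookahead=) remaining=[) + id ) * id $]
Step 12: shift ). Stack=[E - ( ( E )] ptr=6 lookahead=+ remaining=[+ id ) * id $]
Step 13: reduce F->( E ). Stack=[E - ( F] ptr=6 lookahead=+ remaining=[+ id ) * id $]
Step 14: reduce T->F. Stack=[E - ( T] ptr=6 lookahead=+ remaining=[+ id ) * id $]
Step 15: reduce E->T. Stack=[E - ( E] ptr=6 lookahead=+ remaining=[+ id ) * id $]
Step 16: shift +. Stack=[E - ( E +] ptr=7 lookahead=id remaining=[id ) * id $]
Step 17: shift id. Stack=[E - ( E + id] ptr=8 lookahead=) remaining=[) * id $]
Step 18: reduce F->id. Stack=[E - ( E + F] ptr=8 lookahead=) remaining=[) * id $]
Step 19: reduce T->F. Stack=[E - ( E + T] ptr=8 lookahead=) remaining=[) * id $]
Step 20: reduce E->E + T. Stack=[E - ( E] ptr=8 lookahead=) remaining=[) * id $]
Step 21: shift ). Stack=[E - ( E )] ptr=9 lookahead=* remaining=[* id $]
Step 22: reduce F->( E ). Stack=[E - F] ptr=9 lookahead=* remaining=[* id $]
Step 23: reduce T->F. Stack=[E - T] ptr=9 lookahead=* remaining=[* id $]
Step 24: shift *. Stack=[E - T *] ptr=10 lookahead=id remaining=[id $]
Step 25: shift id. Stack=[E - T * id] ptr=11 lookahead=$ remaining=[$]
Step 26: reduce F->id. Stack=[E - T * F] ptr=11 lookahead=$ remaining=[$]
Step 27: reduce T->T * F. Stack=[E - T] ptr=11 lookahead=$ remaining=[$]
Step 28: reduce E->E - T. Stack=[E] ptr=11 lookahead=$ remaining=[$]
Step 29: accept. Stack=[E] ptr=11 lookahead=$ remaining=[$]

Answer: 17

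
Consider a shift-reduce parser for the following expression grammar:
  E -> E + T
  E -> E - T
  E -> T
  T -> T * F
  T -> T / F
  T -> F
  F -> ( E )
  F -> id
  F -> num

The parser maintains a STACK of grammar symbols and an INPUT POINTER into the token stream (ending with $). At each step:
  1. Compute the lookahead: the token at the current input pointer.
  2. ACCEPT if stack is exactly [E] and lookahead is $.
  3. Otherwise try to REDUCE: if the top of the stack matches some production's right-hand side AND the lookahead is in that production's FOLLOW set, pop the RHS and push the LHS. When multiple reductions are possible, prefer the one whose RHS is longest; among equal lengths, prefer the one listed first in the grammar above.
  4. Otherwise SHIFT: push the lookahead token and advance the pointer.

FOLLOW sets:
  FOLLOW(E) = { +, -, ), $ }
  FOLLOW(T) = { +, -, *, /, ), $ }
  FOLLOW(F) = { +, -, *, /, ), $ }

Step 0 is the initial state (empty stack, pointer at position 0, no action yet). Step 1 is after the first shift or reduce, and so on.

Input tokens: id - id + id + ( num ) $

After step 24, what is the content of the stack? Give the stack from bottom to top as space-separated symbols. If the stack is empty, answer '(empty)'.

Step 1: shift id. Stack=[id] ptr=1 lookahead=- remaining=[- id + id + ( num ) $]
Step 2: reduce F->id. Stack=[F] ptr=1 lookahead=- remaining=[- id + id + ( num ) $]
Step 3: reduce T->F. Stack=[T] ptr=1 lookahead=- remaining=[- id + id + ( num ) $]
Step 4: reduce E->T. Stack=[E] ptr=1 lookahead=- remaining=[- id + id + ( num ) $]
Step 5: shift -. Stack=[E -] ptr=2 lookahead=id remaining=[id + id + ( num ) $]
Step 6: shift id. Stack=[E - id] ptr=3 lookahead=+ remaining=[+ id + ( num ) $]
Step 7: reduce F->id. Stack=[E - F] ptr=3 lookahead=+ remaining=[+ id + ( num ) $]
Step 8: reduce T->F. Stack=[E - T] ptr=3 lookahead=+ remaining=[+ id + ( num ) $]
Step 9: reduce E->E - T. Stack=[E] ptr=3 lookahead=+ remaining=[+ id + ( num ) $]
Step 10: shift +. Stack=[E +] ptr=4 lookahead=id remaining=[id + ( num ) $]
Step 11: shift id. Stack=[E + id] ptr=5 lookahead=+ remaining=[+ ( num ) $]
Step 12: reduce F->id. Stack=[E + F] ptr=5 lookahead=+ remaining=[+ ( num ) $]
Step 13: reduce T->F. Stack=[E + T] ptr=5 lookahead=+ remaining=[+ ( num ) $]
Step 14: reduce E->E + T. Stack=[E] ptr=5 lookahead=+ remaining=[+ ( num ) $]
Step 15: shift +. Stack=[E +] ptr=6 lookahead=( remaining=[( num ) $]
Step 16: shift (. Stack=[E + (] ptr=7 lookahead=num remaining=[num ) $]
Step 17: shift num. Stack=[E + ( num] ptr=8 lookahead=) remaining=[) $]
Step 18: reduce F->num. Stack=[E + ( F] ptr=8 lookahead=) remaining=[) $]
Step 19: reduce T->F. Stack=[E + ( T] ptr=8 lookahead=) remaining=[) $]
Step 20: reduce E->T. Stack=[E + ( E] ptr=8 lookahead=) remaining=[) $]
Step 21: shift ). Stack=[E + ( E )] ptr=9 lookahead=$ remaining=[$]
Step 22: reduce F->( E ). Stack=[E + F] ptr=9 lookahead=$ remaining=[$]
Step 23: reduce T->F. Stack=[E + T] ptr=9 lookahead=$ remaining=[$]
Step 24: reduce E->E + T. Stack=[E] ptr=9 lookahead=$ remaining=[$]

Answer: E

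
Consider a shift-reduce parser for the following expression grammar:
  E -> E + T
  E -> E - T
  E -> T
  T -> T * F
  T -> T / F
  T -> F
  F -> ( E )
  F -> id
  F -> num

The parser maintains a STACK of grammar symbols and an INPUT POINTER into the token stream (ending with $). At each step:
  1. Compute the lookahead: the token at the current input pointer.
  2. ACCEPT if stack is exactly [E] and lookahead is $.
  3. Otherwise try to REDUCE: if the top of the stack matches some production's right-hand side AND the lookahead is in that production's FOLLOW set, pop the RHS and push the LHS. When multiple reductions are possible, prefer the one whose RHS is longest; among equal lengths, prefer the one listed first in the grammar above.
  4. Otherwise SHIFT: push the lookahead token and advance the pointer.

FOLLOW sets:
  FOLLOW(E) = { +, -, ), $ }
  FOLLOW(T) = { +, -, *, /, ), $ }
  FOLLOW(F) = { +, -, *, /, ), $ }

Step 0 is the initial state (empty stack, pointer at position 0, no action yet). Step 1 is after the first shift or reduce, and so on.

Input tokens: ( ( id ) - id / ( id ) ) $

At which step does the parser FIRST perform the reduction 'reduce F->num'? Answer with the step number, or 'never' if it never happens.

Answer: never

Derivation:
Step 1: shift (. Stack=[(] ptr=1 lookahead=( remaining=[( id ) - id / ( id ) ) $]
Step 2: shift (. Stack=[( (] ptr=2 lookahead=id remaining=[id ) - id / ( id ) ) $]
Step 3: shift id. Stack=[( ( id] ptr=3 lookahead=) remaining=[) - id / ( id ) ) $]
Step 4: reduce F->id. Stack=[( ( F] ptr=3 lookahead=) remaining=[) - id / ( id ) ) $]
Step 5: reduce T->F. Stack=[( ( T] ptr=3 lookahead=) remaining=[) - id / ( id ) ) $]
Step 6: reduce E->T. Stack=[( ( E] ptr=3 lookahead=) remaining=[) - id / ( id ) ) $]
Step 7: shift ). Stack=[( ( E )] ptr=4 lookahead=- remaining=[- id / ( id ) ) $]
Step 8: reduce F->( E ). Stack=[( F] ptr=4 lookahead=- remaining=[- id / ( id ) ) $]
Step 9: reduce T->F. Stack=[( T] ptr=4 lookahead=- remaining=[- id / ( id ) ) $]
Step 10: reduce E->T. Stack=[( E] ptr=4 lookahead=- remaining=[- id / ( id ) ) $]
Step 11: shift -. Stack=[( E -] ptr=5 lookahead=id remaining=[id / ( id ) ) $]
Step 12: shift id. Stack=[( E - id] ptr=6 lookahead=/ remaining=[/ ( id ) ) $]
Step 13: reduce F->id. Stack=[( E - F] ptr=6 lookahead=/ remaining=[/ ( id ) ) $]
Step 14: reduce T->F. Stack=[( E - T] ptr=6 lookahead=/ remaining=[/ ( id ) ) $]
Step 15: shift /. Stack=[( E - T /] ptr=7 lookahead=( remaining=[( id ) ) $]
Step 16: shift (. Stack=[( E - T / (] ptr=8 lookahead=id remaining=[id ) ) $]
Step 17: shift id. Stack=[( E - T / ( id] ptr=9 lookahead=) remaining=[) ) $]
Step 18: reduce F->id. Stack=[( E - T / ( F] ptr=9 lookahead=) remaining=[) ) $]
Step 19: reduce T->F. Stack=[( E - T / ( T] ptr=9 lookahead=) remaining=[) ) $]
Step 20: reduce E->T. Stack=[( E - T / ( E] ptr=9 lookahead=) remaining=[) ) $]
Step 21: shift ). Stack=[( E - T / ( E )] ptr=10 lookahead=) remaining=[) $]
Step 22: reduce F->( E ). Stack=[( E - T / F] ptr=10 lookahead=) remaining=[) $]
Step 23: reduce T->T / F. Stack=[( E - T] ptr=10 lookahead=) remaining=[) $]
Step 24: reduce E->E - T. Stack=[( E] ptr=10 lookahead=) remaining=[) $]
Step 25: shift ). Stack=[( E )] ptr=11 lookahead=$ remaining=[$]
Step 26: reduce F->( E ). Stack=[F] ptr=11 lookahead=$ remaining=[$]
Step 27: reduce T->F. Stack=[T] ptr=11 lookahead=$ remaining=[$]
Step 28: reduce E->T. Stack=[E] ptr=11 lookahead=$ remaining=[$]
Step 29: accept. Stack=[E] ptr=11 lookahead=$ remaining=[$]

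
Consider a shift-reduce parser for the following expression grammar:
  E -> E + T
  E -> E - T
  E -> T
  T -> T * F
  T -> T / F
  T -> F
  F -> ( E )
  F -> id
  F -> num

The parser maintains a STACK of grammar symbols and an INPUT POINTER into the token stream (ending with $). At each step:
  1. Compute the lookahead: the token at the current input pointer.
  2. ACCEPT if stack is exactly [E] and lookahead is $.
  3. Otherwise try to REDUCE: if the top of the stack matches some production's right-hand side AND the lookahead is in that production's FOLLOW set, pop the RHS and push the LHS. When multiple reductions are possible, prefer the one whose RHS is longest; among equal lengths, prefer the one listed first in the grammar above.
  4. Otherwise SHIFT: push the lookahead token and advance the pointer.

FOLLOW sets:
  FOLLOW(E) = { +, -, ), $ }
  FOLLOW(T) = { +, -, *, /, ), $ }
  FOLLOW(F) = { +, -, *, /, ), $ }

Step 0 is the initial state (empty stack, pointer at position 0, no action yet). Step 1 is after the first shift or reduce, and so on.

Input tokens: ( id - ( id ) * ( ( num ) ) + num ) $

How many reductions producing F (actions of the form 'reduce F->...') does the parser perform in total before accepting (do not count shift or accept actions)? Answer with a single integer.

Answer: 8

Derivation:
Step 1: shift (. Stack=[(] ptr=1 lookahead=id remaining=[id - ( id ) * ( ( num ) ) + num ) $]
Step 2: shift id. Stack=[( id] ptr=2 lookahead=- remaining=[- ( id ) * ( ( num ) ) + num ) $]
Step 3: reduce F->id. Stack=[( F] ptr=2 lookahead=- remaining=[- ( id ) * ( ( num ) ) + num ) $]
Step 4: reduce T->F. Stack=[( T] ptr=2 lookahead=- remaining=[- ( id ) * ( ( num ) ) + num ) $]
Step 5: reduce E->T. Stack=[( E] ptr=2 lookahead=- remaining=[- ( id ) * ( ( num ) ) + num ) $]
Step 6: shift -. Stack=[( E -] ptr=3 lookahead=( remaining=[( id ) * ( ( num ) ) + num ) $]
Step 7: shift (. Stack=[( E - (] ptr=4 lookahead=id remaining=[id ) * ( ( num ) ) + num ) $]
Step 8: shift id. Stack=[( E - ( id] ptr=5 lookahead=) remaining=[) * ( ( num ) ) + num ) $]
Step 9: reduce F->id. Stack=[( E - ( F] ptr=5 lookahead=) remaining=[) * ( ( num ) ) + num ) $]
Step 10: reduce T->F. Stack=[( E - ( T] ptr=5 lookahead=) remaining=[) * ( ( num ) ) + num ) $]
Step 11: reduce E->T. Stack=[( E - ( E] ptr=5 lookahead=) remaining=[) * ( ( num ) ) + num ) $]
Step 12: shift ). Stack=[( E - ( E )] ptr=6 lookahead=* remaining=[* ( ( num ) ) + num ) $]
Step 13: reduce F->( E ). Stack=[( E - F] ptr=6 lookahead=* remaining=[* ( ( num ) ) + num ) $]
Step 14: reduce T->F. Stack=[( E - T] ptr=6 lookahead=* remaining=[* ( ( num ) ) + num ) $]
Step 15: shift *. Stack=[( E - T *] ptr=7 lookahead=( remaining=[( ( num ) ) + num ) $]
Step 16: shift (. Stack=[( E - T * (] ptr=8 lookahead=( remaining=[( num ) ) + num ) $]
Step 17: shift (. Stack=[( E - T * ( (] ptr=9 lookahead=num remaining=[num ) ) + num ) $]
Step 18: shift num. Stack=[( E - T * ( ( num] ptr=10 lookahead=) remaining=[) ) + num ) $]
Step 19: reduce F->num. Stack=[( E - T * ( ( F] ptr=10 lookahead=) remaining=[) ) + num ) $]
Step 20: reduce T->F. Stack=[( E - T * ( ( T] ptr=10 lookahead=) remaining=[) ) + num ) $]
Step 21: reduce E->T. Stack=[( E - T * ( ( E] ptr=10 lookahead=) remaining=[) ) + num ) $]
Step 22: shift ). Stack=[( E - T * ( ( E )] ptr=11 lookahead=) remaining=[) + num ) $]
Step 23: reduce F->( E ). Stack=[( E - T * ( F] ptr=11 lookahead=) remaining=[) + num ) $]
Step 24: reduce T->F. Stack=[( E - T * ( T] ptr=11 lookahead=) remaining=[) + num ) $]
Step 25: reduce E->T. Stack=[( E - T * ( E] ptr=11 lookahead=) remaining=[) + num ) $]
Step 26: shift ). Stack=[( E - T * ( E )] ptr=12 lookahead=+ remaining=[+ num ) $]
Step 27: reduce F->( E ). Stack=[( E - T * F] ptr=12 lookahead=+ remaining=[+ num ) $]
Step 28: reduce T->T * F. Stack=[( E - T] ptr=12 lookahead=+ remaining=[+ num ) $]
Step 29: reduce E->E - T. Stack=[( E] ptr=12 lookahead=+ remaining=[+ num ) $]
Step 30: shift +. Stack=[( E +] ptr=13 lookahead=num remaining=[num ) $]
Step 31: shift num. Stack=[( E + num] ptr=14 lookahead=) remaining=[) $]
Step 32: reduce F->num. Stack=[( E + F] ptr=14 lookahead=) remaining=[) $]
Step 33: reduce T->F. Stack=[( E + T] ptr=14 lookahead=) remaining=[) $]
Step 34: reduce E->E + T. Stack=[( E] ptr=14 lookahead=) remaining=[) $]
Step 35: shift ). Stack=[( E )] ptr=15 lookahead=$ remaining=[$]
Step 36: reduce F->( E ). Stack=[F] ptr=15 lookahead=$ remaining=[$]
Step 37: reduce T->F. Stack=[T] ptr=15 lookahead=$ remaining=[$]
Step 38: reduce E->T. Stack=[E] ptr=15 lookahead=$ remaining=[$]
Step 39: accept. Stack=[E] ptr=15 lookahead=$ remaining=[$]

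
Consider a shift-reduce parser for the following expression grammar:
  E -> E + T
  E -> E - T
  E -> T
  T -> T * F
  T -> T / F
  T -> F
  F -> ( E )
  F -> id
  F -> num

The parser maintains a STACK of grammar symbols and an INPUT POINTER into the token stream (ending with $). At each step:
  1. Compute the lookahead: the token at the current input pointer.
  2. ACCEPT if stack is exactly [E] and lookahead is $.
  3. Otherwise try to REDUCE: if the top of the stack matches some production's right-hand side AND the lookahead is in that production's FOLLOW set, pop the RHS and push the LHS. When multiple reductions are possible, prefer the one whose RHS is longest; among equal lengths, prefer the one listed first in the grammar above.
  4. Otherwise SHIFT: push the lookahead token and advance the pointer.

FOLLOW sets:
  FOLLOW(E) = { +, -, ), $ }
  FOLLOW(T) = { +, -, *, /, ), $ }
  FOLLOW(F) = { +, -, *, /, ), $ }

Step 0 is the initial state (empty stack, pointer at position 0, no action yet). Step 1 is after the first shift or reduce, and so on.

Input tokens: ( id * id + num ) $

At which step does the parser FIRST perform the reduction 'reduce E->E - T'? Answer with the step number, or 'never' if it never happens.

Step 1: shift (. Stack=[(] ptr=1 lookahead=id remaining=[id * id + num ) $]
Step 2: shift id. Stack=[( id] ptr=2 lookahead=* remaining=[* id + num ) $]
Step 3: reduce F->id. Stack=[( F] ptr=2 lookahead=* remaining=[* id + num ) $]
Step 4: reduce T->F. Stack=[( T] ptr=2 lookahead=* remaining=[* id + num ) $]
Step 5: shift *. Stack=[( T *] ptr=3 lookahead=id remaining=[id + num ) $]
Step 6: shift id. Stack=[( T * id] ptr=4 lookahead=+ remaining=[+ num ) $]
Step 7: reduce F->id. Stack=[( T * F] ptr=4 lookahead=+ remaining=[+ num ) $]
Step 8: reduce T->T * F. Stack=[( T] ptr=4 lookahead=+ remaining=[+ num ) $]
Step 9: reduce E->T. Stack=[( E] ptr=4 lookahead=+ remaining=[+ num ) $]
Step 10: shift +. Stack=[( E +] ptr=5 lookahead=num remaining=[num ) $]
Step 11: shift num. Stack=[( E + num] ptr=6 lookahead=) remaining=[) $]
Step 12: reduce F->num. Stack=[( E + F] ptr=6 lookahead=) remaining=[) $]
Step 13: reduce T->F. Stack=[( E + T] ptr=6 lookahead=) remaining=[) $]
Step 14: reduce E->E + T. Stack=[( E] ptr=6 lookahead=) remaining=[) $]
Step 15: shift ). Stack=[( E )] ptr=7 lookahead=$ remaining=[$]
Step 16: reduce F->( E ). Stack=[F] ptr=7 lookahead=$ remaining=[$]
Step 17: reduce T->F. Stack=[T] ptr=7 lookahead=$ remaining=[$]
Step 18: reduce E->T. Stack=[E] ptr=7 lookahead=$ remaining=[$]
Step 19: accept. Stack=[E] ptr=7 lookahead=$ remaining=[$]

Answer: never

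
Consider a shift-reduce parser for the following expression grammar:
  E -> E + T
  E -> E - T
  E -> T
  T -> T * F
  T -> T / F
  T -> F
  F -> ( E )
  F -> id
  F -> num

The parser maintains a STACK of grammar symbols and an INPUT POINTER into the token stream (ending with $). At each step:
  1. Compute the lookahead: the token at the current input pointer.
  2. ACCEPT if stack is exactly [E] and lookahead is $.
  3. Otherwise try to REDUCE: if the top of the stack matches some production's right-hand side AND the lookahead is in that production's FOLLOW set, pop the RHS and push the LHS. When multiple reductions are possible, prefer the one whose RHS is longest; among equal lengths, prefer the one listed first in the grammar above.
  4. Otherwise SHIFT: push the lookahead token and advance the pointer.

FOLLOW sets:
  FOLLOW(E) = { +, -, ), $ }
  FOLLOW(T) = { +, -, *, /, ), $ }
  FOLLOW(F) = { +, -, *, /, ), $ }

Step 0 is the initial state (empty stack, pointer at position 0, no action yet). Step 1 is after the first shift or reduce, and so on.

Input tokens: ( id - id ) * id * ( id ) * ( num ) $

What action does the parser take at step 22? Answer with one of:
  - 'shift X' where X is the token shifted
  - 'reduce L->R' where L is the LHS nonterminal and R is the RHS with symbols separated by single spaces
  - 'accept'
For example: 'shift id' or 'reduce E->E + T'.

Answer: reduce T->F

Derivation:
Step 1: shift (. Stack=[(] ptr=1 lookahead=id remaining=[id - id ) * id * ( id ) * ( num ) $]
Step 2: shift id. Stack=[( id] ptr=2 lookahead=- remaining=[- id ) * id * ( id ) * ( num ) $]
Step 3: reduce F->id. Stack=[( F] ptr=2 lookahead=- remaining=[- id ) * id * ( id ) * ( num ) $]
Step 4: reduce T->F. Stack=[( T] ptr=2 lookahead=- remaining=[- id ) * id * ( id ) * ( num ) $]
Step 5: reduce E->T. Stack=[( E] ptr=2 lookahead=- remaining=[- id ) * id * ( id ) * ( num ) $]
Step 6: shift -. Stack=[( E -] ptr=3 lookahead=id remaining=[id ) * id * ( id ) * ( num ) $]
Step 7: shift id. Stack=[( E - id] ptr=4 lookahead=) remaining=[) * id * ( id ) * ( num ) $]
Step 8: reduce F->id. Stack=[( E - F] ptr=4 lookahead=) remaining=[) * id * ( id ) * ( num ) $]
Step 9: reduce T->F. Stack=[( E - T] ptr=4 lookahead=) remaining=[) * id * ( id ) * ( num ) $]
Step 10: reduce E->E - T. Stack=[( E] ptr=4 lookahead=) remaining=[) * id * ( id ) * ( num ) $]
Step 11: shift ). Stack=[( E )] ptr=5 lookahead=* remaining=[* id * ( id ) * ( num ) $]
Step 12: reduce F->( E ). Stack=[F] ptr=5 lookahead=* remaining=[* id * ( id ) * ( num ) $]
Step 13: reduce T->F. Stack=[T] ptr=5 lookahead=* remaining=[* id * ( id ) * ( num ) $]
Step 14: shift *. Stack=[T *] ptr=6 lookahead=id remaining=[id * ( id ) * ( num ) $]
Step 15: shift id. Stack=[T * id] ptr=7 lookahead=* remaining=[* ( id ) * ( num ) $]
Step 16: reduce F->id. Stack=[T * F] ptr=7 lookahead=* remaining=[* ( id ) * ( num ) $]
Step 17: reduce T->T * F. Stack=[T] ptr=7 lookahead=* remaining=[* ( id ) * ( num ) $]
Step 18: shift *. Stack=[T *] ptr=8 lookahead=( remaining=[( id ) * ( num ) $]
Step 19: shift (. Stack=[T * (] ptr=9 lookahead=id remaining=[id ) * ( num ) $]
Step 20: shift id. Stack=[T * ( id] ptr=10 lookahead=) remaining=[) * ( num ) $]
Step 21: reduce F->id. Stack=[T * ( F] ptr=10 lookahead=) remaining=[) * ( num ) $]
Step 22: reduce T->F. Stack=[T * ( T] ptr=10 lookahead=) remaining=[) * ( num ) $]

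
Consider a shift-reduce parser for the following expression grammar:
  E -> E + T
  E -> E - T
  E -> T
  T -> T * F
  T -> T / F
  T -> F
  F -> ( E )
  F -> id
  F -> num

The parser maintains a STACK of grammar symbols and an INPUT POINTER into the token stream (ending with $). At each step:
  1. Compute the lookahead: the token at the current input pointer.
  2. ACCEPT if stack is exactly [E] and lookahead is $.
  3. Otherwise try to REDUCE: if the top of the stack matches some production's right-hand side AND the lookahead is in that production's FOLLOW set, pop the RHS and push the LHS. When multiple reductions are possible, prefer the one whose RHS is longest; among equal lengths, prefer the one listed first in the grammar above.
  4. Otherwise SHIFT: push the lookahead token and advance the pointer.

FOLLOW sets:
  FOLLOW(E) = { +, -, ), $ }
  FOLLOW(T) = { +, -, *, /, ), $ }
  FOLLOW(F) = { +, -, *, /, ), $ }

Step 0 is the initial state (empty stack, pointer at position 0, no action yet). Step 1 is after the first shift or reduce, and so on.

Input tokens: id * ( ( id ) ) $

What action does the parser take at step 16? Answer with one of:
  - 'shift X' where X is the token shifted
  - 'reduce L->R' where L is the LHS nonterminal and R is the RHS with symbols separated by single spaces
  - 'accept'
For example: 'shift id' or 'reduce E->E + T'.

Step 1: shift id. Stack=[id] ptr=1 lookahead=* remaining=[* ( ( id ) ) $]
Step 2: reduce F->id. Stack=[F] ptr=1 lookahead=* remaining=[* ( ( id ) ) $]
Step 3: reduce T->F. Stack=[T] ptr=1 lookahead=* remaining=[* ( ( id ) ) $]
Step 4: shift *. Stack=[T *] ptr=2 lookahead=( remaining=[( ( id ) ) $]
Step 5: shift (. Stack=[T * (] ptr=3 lookahead=( remaining=[( id ) ) $]
Step 6: shift (. Stack=[T * ( (] ptr=4 lookahead=id remaining=[id ) ) $]
Step 7: shift id. Stack=[T * ( ( id] ptr=5 lookahead=) remaining=[) ) $]
Step 8: reduce F->id. Stack=[T * ( ( F] ptr=5 lookahead=) remaining=[) ) $]
Step 9: reduce T->F. Stack=[T * ( ( T] ptr=5 lookahead=) remaining=[) ) $]
Step 10: reduce E->T. Stack=[T * ( ( E] ptr=5 lookahead=) remaining=[) ) $]
Step 11: shift ). Stack=[T * ( ( E )] ptr=6 lookahead=) remaining=[) $]
Step 12: reduce F->( E ). Stack=[T * ( F] ptr=6 lookahead=) remaining=[) $]
Step 13: reduce T->F. Stack=[T * ( T] ptr=6 lookahead=) remaining=[) $]
Step 14: reduce E->T. Stack=[T * ( E] ptr=6 lookahead=) remaining=[) $]
Step 15: shift ). Stack=[T * ( E )] ptr=7 lookahead=$ remaining=[$]
Step 16: reduce F->( E ). Stack=[T * F] ptr=7 lookahead=$ remaining=[$]

Answer: reduce F->( E )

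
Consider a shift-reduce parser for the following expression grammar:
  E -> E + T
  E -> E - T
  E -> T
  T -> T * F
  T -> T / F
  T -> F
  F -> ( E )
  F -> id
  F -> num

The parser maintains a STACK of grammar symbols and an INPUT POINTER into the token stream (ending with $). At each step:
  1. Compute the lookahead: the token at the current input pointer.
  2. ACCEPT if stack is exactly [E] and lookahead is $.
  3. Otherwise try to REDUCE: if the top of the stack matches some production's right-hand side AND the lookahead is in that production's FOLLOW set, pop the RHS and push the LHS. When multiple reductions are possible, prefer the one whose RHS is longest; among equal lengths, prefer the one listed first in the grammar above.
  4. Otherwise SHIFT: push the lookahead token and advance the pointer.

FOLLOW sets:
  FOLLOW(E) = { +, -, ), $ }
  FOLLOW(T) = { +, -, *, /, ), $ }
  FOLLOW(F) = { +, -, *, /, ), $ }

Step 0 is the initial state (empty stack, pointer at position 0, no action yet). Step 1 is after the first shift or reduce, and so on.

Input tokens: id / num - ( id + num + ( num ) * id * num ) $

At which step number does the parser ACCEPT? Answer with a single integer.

Step 1: shift id. Stack=[id] ptr=1 lookahead=/ remaining=[/ num - ( id + num + ( num ) * id * num ) $]
Step 2: reduce F->id. Stack=[F] ptr=1 lookahead=/ remaining=[/ num - ( id + num + ( num ) * id * num ) $]
Step 3: reduce T->F. Stack=[T] ptr=1 lookahead=/ remaining=[/ num - ( id + num + ( num ) * id * num ) $]
Step 4: shift /. Stack=[T /] ptr=2 lookahead=num remaining=[num - ( id + num + ( num ) * id * num ) $]
Step 5: shift num. Stack=[T / num] ptr=3 lookahead=- remaining=[- ( id + num + ( num ) * id * num ) $]
Step 6: reduce F->num. Stack=[T / F] ptr=3 lookahead=- remaining=[- ( id + num + ( num ) * id * num ) $]
Step 7: reduce T->T / F. Stack=[T] ptr=3 lookahead=- remaining=[- ( id + num + ( num ) * id * num ) $]
Step 8: reduce E->T. Stack=[E] ptr=3 lookahead=- remaining=[- ( id + num + ( num ) * id * num ) $]
Step 9: shift -. Stack=[E -] ptr=4 lookahead=( remaining=[( id + num + ( num ) * id * num ) $]
Step 10: shift (. Stack=[E - (] ptr=5 lookahead=id remaining=[id + num + ( num ) * id * num ) $]
Step 11: shift id. Stack=[E - ( id] ptr=6 lookahead=+ remaining=[+ num + ( num ) * id * num ) $]
Step 12: reduce F->id. Stack=[E - ( F] ptr=6 lookahead=+ remaining=[+ num + ( num ) * id * num ) $]
Step 13: reduce T->F. Stack=[E - ( T] ptr=6 lookahead=+ remaining=[+ num + ( num ) * id * num ) $]
Step 14: reduce E->T. Stack=[E - ( E] ptr=6 lookahead=+ remaining=[+ num + ( num ) * id * num ) $]
Step 15: shift +. Stack=[E - ( E +] ptr=7 lookahead=num remaining=[num + ( num ) * id * num ) $]
Step 16: shift num. Stack=[E - ( E + num] ptr=8 lookahead=+ remaining=[+ ( num ) * id * num ) $]
Step 17: reduce F->num. Stack=[E - ( E + F] ptr=8 lookahead=+ remaining=[+ ( num ) * id * num ) $]
Step 18: reduce T->F. Stack=[E - ( E + T] ptr=8 lookahead=+ remaining=[+ ( num ) * id * num ) $]
Step 19: reduce E->E + T. Stack=[E - ( E] ptr=8 lookahead=+ remaining=[+ ( num ) * id * num ) $]
Step 20: shift +. Stack=[E - ( E +] ptr=9 lookahead=( remaining=[( num ) * id * num ) $]
Step 21: shift (. Stack=[E - ( E + (] ptr=10 lookahead=num remaining=[num ) * id * num ) $]
Step 22: shift num. Stack=[E - ( E + ( num] ptr=11 lookahead=) remaining=[) * id * num ) $]
Step 23: reduce F->num. Stack=[E - ( E + ( F] ptr=11 lookahead=) remaining=[) * id * num ) $]
Step 24: reduce T->F. Stack=[E - ( E + ( T] ptr=11 lookahead=) remaining=[) * id * num ) $]
Step 25: reduce E->T. Stack=[E - ( E + ( E] ptr=11 lookahead=) remaining=[) * id * num ) $]
Step 26: shift ). Stack=[E - ( E + ( E )] ptr=12 lookahead=* remaining=[* id * num ) $]
Step 27: reduce F->( E ). Stack=[E - ( E + F] ptr=12 lookahead=* remaining=[* id * num ) $]
Step 28: reduce T->F. Stack=[E - ( E + T] ptr=12 lookahead=* remaining=[* id * num ) $]
Step 29: shift *. Stack=[E - ( E + T *] ptr=13 lookahead=id remaining=[id * num ) $]
Step 30: shift id. Stack=[E - ( E + T * id] ptr=14 lookahead=* remaining=[* num ) $]
Step 31: reduce F->id. Stack=[E - ( E + T * F] ptr=14 lookahead=* remaining=[* num ) $]
Step 32: reduce T->T * F. Stack=[E - ( E + T] ptr=14 lookahead=* remaining=[* num ) $]
Step 33: shift *. Stack=[E - ( E + T *] ptr=15 lookahead=num remaining=[num ) $]
Step 34: shift num. Stack=[E - ( E + T * num] ptr=16 lookahead=) remaining=[) $]
Step 35: reduce F->num. Stack=[E - ( E + T * F] ptr=16 lookahead=) remaining=[) $]
Step 36: reduce T->T * F. Stack=[E - ( E + T] ptr=16 lookahead=) remaining=[) $]
Step 37: reduce E->E + T. Stack=[E - ( E] ptr=16 lookahead=) remaining=[) $]
Step 38: shift ). Stack=[E - ( E )] ptr=17 lookahead=$ remaining=[$]
Step 39: reduce F->( E ). Stack=[E - F] ptr=17 lookahead=$ remaining=[$]
Step 40: reduce T->F. Stack=[E - T] ptr=17 lookahead=$ remaining=[$]
Step 41: reduce E->E - T. Stack=[E] ptr=17 lookahead=$ remaining=[$]
Step 42: accept. Stack=[E] ptr=17 lookahead=$ remaining=[$]

Answer: 42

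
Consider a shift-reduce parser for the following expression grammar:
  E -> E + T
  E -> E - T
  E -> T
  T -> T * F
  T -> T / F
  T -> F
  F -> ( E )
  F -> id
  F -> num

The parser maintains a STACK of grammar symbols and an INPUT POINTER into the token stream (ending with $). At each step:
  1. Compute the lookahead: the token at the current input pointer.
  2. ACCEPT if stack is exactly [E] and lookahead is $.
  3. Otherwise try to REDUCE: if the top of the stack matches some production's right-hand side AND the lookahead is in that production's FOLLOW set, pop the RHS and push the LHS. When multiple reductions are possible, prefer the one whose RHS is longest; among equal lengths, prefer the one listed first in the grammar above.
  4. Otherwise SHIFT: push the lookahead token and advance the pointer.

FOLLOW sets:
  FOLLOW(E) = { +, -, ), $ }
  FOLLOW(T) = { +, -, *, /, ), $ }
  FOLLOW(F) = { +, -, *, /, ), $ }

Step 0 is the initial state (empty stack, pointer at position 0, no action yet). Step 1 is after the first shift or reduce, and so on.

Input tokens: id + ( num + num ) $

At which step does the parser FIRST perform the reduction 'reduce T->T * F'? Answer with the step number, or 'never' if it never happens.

Step 1: shift id. Stack=[id] ptr=1 lookahead=+ remaining=[+ ( num + num ) $]
Step 2: reduce F->id. Stack=[F] ptr=1 lookahead=+ remaining=[+ ( num + num ) $]
Step 3: reduce T->F. Stack=[T] ptr=1 lookahead=+ remaining=[+ ( num + num ) $]
Step 4: reduce E->T. Stack=[E] ptr=1 lookahead=+ remaining=[+ ( num + num ) $]
Step 5: shift +. Stack=[E +] ptr=2 lookahead=( remaining=[( num + num ) $]
Step 6: shift (. Stack=[E + (] ptr=3 lookahead=num remaining=[num + num ) $]
Step 7: shift num. Stack=[E + ( num] ptr=4 lookahead=+ remaining=[+ num ) $]
Step 8: reduce F->num. Stack=[E + ( F] ptr=4 lookahead=+ remaining=[+ num ) $]
Step 9: reduce T->F. Stack=[E + ( T] ptr=4 lookahead=+ remaining=[+ num ) $]
Step 10: reduce E->T. Stack=[E + ( E] ptr=4 lookahead=+ remaining=[+ num ) $]
Step 11: shift +. Stack=[E + ( E +] ptr=5 lookahead=num remaining=[num ) $]
Step 12: shift num. Stack=[E + ( E + num] ptr=6 lookahead=) remaining=[) $]
Step 13: reduce F->num. Stack=[E + ( E + F] ptr=6 lookahead=) remaining=[) $]
Step 14: reduce T->F. Stack=[E + ( E + T] ptr=6 lookahead=) remaining=[) $]
Step 15: reduce E->E + T. Stack=[E + ( E] ptr=6 lookahead=) remaining=[) $]
Step 16: shift ). Stack=[E + ( E )] ptr=7 lookahead=$ remaining=[$]
Step 17: reduce F->( E ). Stack=[E + F] ptr=7 lookahead=$ remaining=[$]
Step 18: reduce T->F. Stack=[E + T] ptr=7 lookahead=$ remaining=[$]
Step 19: reduce E->E + T. Stack=[E] ptr=7 lookahead=$ remaining=[$]
Step 20: accept. Stack=[E] ptr=7 lookahead=$ remaining=[$]

Answer: never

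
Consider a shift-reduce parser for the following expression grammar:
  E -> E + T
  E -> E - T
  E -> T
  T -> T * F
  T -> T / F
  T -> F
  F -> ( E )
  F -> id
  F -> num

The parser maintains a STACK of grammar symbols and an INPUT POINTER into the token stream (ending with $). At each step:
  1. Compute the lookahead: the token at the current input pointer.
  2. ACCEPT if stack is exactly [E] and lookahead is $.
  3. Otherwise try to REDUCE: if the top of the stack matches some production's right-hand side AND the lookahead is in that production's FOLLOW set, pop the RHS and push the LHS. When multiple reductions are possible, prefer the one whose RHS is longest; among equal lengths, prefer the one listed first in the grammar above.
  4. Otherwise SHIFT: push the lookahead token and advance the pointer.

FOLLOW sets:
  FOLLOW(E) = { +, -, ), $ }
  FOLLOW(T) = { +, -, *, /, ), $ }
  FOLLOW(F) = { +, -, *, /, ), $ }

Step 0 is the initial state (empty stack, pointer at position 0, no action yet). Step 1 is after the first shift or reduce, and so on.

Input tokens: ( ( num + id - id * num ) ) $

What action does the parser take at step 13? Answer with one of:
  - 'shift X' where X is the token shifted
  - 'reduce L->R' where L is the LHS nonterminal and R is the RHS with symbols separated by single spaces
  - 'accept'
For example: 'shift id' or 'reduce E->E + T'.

Answer: shift id

Derivation:
Step 1: shift (. Stack=[(] ptr=1 lookahead=( remaining=[( num + id - id * num ) ) $]
Step 2: shift (. Stack=[( (] ptr=2 lookahead=num remaining=[num + id - id * num ) ) $]
Step 3: shift num. Stack=[( ( num] ptr=3 lookahead=+ remaining=[+ id - id * num ) ) $]
Step 4: reduce F->num. Stack=[( ( F] ptr=3 lookahead=+ remaining=[+ id - id * num ) ) $]
Step 5: reduce T->F. Stack=[( ( T] ptr=3 lookahead=+ remaining=[+ id - id * num ) ) $]
Step 6: reduce E->T. Stack=[( ( E] ptr=3 lookahead=+ remaining=[+ id - id * num ) ) $]
Step 7: shift +. Stack=[( ( E +] ptr=4 lookahead=id remaining=[id - id * num ) ) $]
Step 8: shift id. Stack=[( ( E + id] ptr=5 lookahead=- remaining=[- id * num ) ) $]
Step 9: reduce F->id. Stack=[( ( E + F] ptr=5 lookahead=- remaining=[- id * num ) ) $]
Step 10: reduce T->F. Stack=[( ( E + T] ptr=5 lookahead=- remaining=[- id * num ) ) $]
Step 11: reduce E->E + T. Stack=[( ( E] ptr=5 lookahead=- remaining=[- id * num ) ) $]
Step 12: shift -. Stack=[( ( E -] ptr=6 lookahead=id remaining=[id * num ) ) $]
Step 13: shift id. Stack=[( ( E - id] ptr=7 lookahead=* remaining=[* num ) ) $]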